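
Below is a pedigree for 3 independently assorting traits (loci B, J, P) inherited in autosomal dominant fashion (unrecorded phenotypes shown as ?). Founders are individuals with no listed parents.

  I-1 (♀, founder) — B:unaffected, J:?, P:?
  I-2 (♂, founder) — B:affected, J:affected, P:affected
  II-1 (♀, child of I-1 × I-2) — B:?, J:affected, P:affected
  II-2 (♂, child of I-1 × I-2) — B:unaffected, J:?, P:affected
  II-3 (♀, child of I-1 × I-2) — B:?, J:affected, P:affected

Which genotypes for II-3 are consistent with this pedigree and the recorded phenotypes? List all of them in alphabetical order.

B/I-1 un ·: bb
B/I-2 aff ·: Bb
B/II-1 ? I-1×I-2: bb|Bb
B/II-2 un I-1×I-2: bb
B/II-3 ? I-1×I-2: bb|Bb
⇒ B over [I-1,I-2,II-1,II-2,II-3]: 4 consistent
J/I-1 ? ·: jj|Jj|JJ
J/I-2 aff ·: Jj|JJ
J/II-1 aff I-1×I-2: Jj|JJ
J/II-2 ? I-1×I-2: jj|Jj|JJ
J/II-3 aff I-1×I-2: Jj|JJ
⇒ J over [I-1,I-2,II-1,II-2,II-3]: 32 consistent
P/I-1 ? ·: pp|Pp|PP
P/I-2 aff ·: Pp|PP
P/II-1 aff I-1×I-2: Pp|PP
P/II-2 aff I-1×I-2: Pp|PP
P/II-3 aff I-1×I-2: Pp|PP
⇒ P over [I-1,I-2,II-1,II-2,II-3]: 27 consistent

II-3 ∈ {Bb JJ PP, Bb JJ Pp, Bb Jj PP, Bb Jj Pp, bb JJ PP, bb JJ Pp, bb Jj PP, bb Jj Pp}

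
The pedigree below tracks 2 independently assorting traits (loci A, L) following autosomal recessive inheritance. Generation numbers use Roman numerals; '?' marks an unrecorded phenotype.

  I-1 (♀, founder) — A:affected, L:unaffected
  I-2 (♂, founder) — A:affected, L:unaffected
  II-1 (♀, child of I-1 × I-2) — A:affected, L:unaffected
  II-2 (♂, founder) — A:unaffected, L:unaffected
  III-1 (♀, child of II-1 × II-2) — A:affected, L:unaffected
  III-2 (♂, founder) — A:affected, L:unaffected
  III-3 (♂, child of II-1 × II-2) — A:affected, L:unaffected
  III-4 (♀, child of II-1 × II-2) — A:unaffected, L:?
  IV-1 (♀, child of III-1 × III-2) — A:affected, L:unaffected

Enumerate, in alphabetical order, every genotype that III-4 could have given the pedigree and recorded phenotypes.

III-4 ∈ {Aa LL, Aa Ll, Aa ll}

A/I-1 aff ·: aa
A/I-2 aff ·: aa
A/II-1 aff I-1×I-2: aa
A/II-2 un ·: Aa
A/III-1 aff II-1×II-2: aa
A/III-2 aff ·: aa
A/III-3 aff II-1×II-2: aa
A/III-4 un II-1×II-2: Aa
A/IV-1 aff III-1×III-2: aa
⇒ A over [I-1,I-2,II-1,II-2,III-1,III-2,III-3,III-4,IV-1]: 1 consistent
L/I-1 un ·: LL|Ll
L/I-2 un ·: LL|Ll
L/II-1 un I-1×I-2: LL|Ll
L/II-2 un ·: LL|Ll
L/III-1 un II-1×II-2: LL|Ll
L/III-2 un ·: LL|Ll
L/III-3 un II-1×II-2: LL|Ll
L/III-4 ? II-1×II-2: LL|Ll|ll
L/IV-1 un III-1×III-2: LL|Ll
⇒ L over [I-1,I-2,II-1,II-2,III-1,III-2,III-3,III-4,IV-1]: 334 consistent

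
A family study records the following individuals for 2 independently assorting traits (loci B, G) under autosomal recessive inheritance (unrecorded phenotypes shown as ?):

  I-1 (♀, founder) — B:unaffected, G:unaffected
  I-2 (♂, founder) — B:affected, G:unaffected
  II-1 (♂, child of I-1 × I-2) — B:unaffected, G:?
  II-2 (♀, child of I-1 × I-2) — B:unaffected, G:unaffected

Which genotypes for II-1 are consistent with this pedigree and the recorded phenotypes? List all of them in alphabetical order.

II-1 ∈ {Bb GG, Bb Gg, Bb gg}

B/I-1 un ·: BB|Bb
B/I-2 aff ·: bb
B/II-1 un I-1×I-2: Bb
B/II-2 un I-1×I-2: Bb
⇒ B over [I-1,I-2,II-1,II-2]: 2 consistent
G/I-1 un ·: GG|Gg
G/I-2 un ·: GG|Gg
G/II-1 ? I-1×I-2: GG|Gg|gg
G/II-2 un I-1×I-2: GG|Gg
⇒ G over [I-1,I-2,II-1,II-2]: 15 consistent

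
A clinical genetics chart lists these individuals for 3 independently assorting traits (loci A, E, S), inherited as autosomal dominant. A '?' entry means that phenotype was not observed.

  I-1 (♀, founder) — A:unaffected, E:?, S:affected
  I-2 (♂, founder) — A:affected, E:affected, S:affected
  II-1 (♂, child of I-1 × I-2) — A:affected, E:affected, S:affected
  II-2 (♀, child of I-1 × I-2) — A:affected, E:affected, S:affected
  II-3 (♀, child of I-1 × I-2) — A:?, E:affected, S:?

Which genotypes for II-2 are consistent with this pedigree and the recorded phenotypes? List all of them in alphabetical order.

II-2 ∈ {Aa EE SS, Aa EE Ss, Aa Ee SS, Aa Ee Ss}

A/I-1 un ·: aa
A/I-2 aff ·: Aa|AA
A/II-1 aff I-1×I-2: Aa
A/II-2 aff I-1×I-2: Aa
A/II-3 ? I-1×I-2: aa|Aa
⇒ A over [I-1,I-2,II-1,II-2,II-3]: 3 consistent
E/I-1 ? ·: ee|Ee|EE
E/I-2 aff ·: Ee|EE
E/II-1 aff I-1×I-2: Ee|EE
E/II-2 aff I-1×I-2: Ee|EE
E/II-3 aff I-1×I-2: Ee|EE
⇒ E over [I-1,I-2,II-1,II-2,II-3]: 27 consistent
S/I-1 aff ·: Ss|SS
S/I-2 aff ·: Ss|SS
S/II-1 aff I-1×I-2: Ss|SS
S/II-2 aff I-1×I-2: Ss|SS
S/II-3 ? I-1×I-2: ss|Ss|SS
⇒ S over [I-1,I-2,II-1,II-2,II-3]: 29 consistent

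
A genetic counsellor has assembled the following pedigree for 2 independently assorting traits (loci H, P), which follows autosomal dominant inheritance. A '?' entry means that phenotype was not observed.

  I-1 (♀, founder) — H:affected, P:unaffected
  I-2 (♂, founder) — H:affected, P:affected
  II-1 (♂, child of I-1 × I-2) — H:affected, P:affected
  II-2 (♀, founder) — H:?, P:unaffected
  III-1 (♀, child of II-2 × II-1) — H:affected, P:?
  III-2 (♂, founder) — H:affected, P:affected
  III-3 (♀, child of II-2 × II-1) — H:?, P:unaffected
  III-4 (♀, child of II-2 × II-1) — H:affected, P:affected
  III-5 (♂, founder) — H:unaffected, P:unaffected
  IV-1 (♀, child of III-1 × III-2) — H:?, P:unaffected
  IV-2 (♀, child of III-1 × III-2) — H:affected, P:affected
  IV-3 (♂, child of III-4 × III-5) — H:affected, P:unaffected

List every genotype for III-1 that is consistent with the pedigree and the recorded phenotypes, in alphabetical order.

III-1 ∈ {HH Pp, HH pp, Hh Pp, Hh pp}

H/I-1 aff ·: Hh|HH
H/I-2 aff ·: Hh|HH
H/II-1 aff I-1×I-2: Hh|HH
H/II-2 ? ·: hh|Hh|HH
H/III-1 aff II-2×II-1: Hh|HH
H/III-2 aff ·: Hh|HH
H/III-3 ? II-2×II-1: hh|Hh|HH
H/III-4 aff II-2×II-1: Hh|HH
H/III-5 un ·: hh
H/IV-1 ? III-1×III-2: hh|Hh|HH
H/IV-2 aff III-1×III-2: Hh|HH
H/IV-3 aff III-4×III-5: Hh
⇒ H over [I-1,I-2,II-1,II-2,III-1,III-2,III-3,III-4,III-5,IV-1,IV-2,IV-3]: 810 consistent
P/I-1 un ·: pp
P/I-2 aff ·: Pp|PP
P/II-1 aff I-1×I-2: Pp
P/II-2 un ·: pp
P/III-1 ? II-2×II-1: pp|Pp
P/III-2 aff ·: Pp
P/III-3 un II-2×II-1: pp
P/III-4 aff II-2×II-1: Pp
P/III-5 un ·: pp
P/IV-1 un III-1×III-2: pp
P/IV-2 aff III-1×III-2: Pp|PP
P/IV-3 un III-4×III-5: pp
⇒ P over [I-1,I-2,II-1,II-2,III-1,III-2,III-3,III-4,III-5,IV-1,IV-2,IV-3]: 6 consistent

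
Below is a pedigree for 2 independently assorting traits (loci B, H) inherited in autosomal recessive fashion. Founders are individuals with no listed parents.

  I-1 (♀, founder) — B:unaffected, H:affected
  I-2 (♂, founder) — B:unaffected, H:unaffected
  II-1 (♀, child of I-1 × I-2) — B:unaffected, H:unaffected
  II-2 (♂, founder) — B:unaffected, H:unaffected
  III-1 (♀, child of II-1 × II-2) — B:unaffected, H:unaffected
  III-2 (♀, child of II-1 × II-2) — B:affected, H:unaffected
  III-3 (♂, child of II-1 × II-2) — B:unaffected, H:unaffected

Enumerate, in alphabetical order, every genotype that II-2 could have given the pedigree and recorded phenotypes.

B/I-1 un ·: BB|Bb
B/I-2 un ·: BB|Bb
B/II-1 un I-1×I-2: Bb
B/II-2 un ·: Bb
B/III-1 un II-1×II-2: BB|Bb
B/III-2 aff II-1×II-2: bb
B/III-3 un II-1×II-2: BB|Bb
⇒ B over [I-1,I-2,II-1,II-2,III-1,III-2,III-3]: 12 consistent
H/I-1 aff ·: hh
H/I-2 un ·: HH|Hh
H/II-1 un I-1×I-2: Hh
H/II-2 un ·: HH|Hh
H/III-1 un II-1×II-2: HH|Hh
H/III-2 un II-1×II-2: HH|Hh
H/III-3 un II-1×II-2: HH|Hh
⇒ H over [I-1,I-2,II-1,II-2,III-1,III-2,III-3]: 32 consistent

II-2 ∈ {Bb HH, Bb Hh}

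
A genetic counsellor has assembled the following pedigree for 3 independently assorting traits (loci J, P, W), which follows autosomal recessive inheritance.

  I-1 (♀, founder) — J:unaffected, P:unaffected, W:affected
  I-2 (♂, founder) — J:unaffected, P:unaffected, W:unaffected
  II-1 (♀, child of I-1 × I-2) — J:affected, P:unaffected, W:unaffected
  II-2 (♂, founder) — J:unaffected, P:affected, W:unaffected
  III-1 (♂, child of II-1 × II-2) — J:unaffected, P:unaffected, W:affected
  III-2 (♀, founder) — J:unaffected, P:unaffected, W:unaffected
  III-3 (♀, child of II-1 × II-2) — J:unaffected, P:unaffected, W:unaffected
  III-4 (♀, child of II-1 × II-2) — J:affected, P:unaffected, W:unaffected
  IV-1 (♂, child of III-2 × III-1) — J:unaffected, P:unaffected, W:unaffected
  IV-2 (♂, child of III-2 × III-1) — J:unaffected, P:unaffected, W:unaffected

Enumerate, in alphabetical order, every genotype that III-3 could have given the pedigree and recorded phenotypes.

J/I-1 un ·: Jj
J/I-2 un ·: Jj
J/II-1 aff I-1×I-2: jj
J/II-2 un ·: Jj
J/III-1 un II-1×II-2: Jj
J/III-2 un ·: JJ|Jj
J/III-3 un II-1×II-2: Jj
J/III-4 aff II-1×II-2: jj
J/IV-1 un III-2×III-1: JJ|Jj
J/IV-2 un III-2×III-1: JJ|Jj
⇒ J over [I-1,I-2,II-1,II-2,III-1,III-2,III-3,III-4,IV-1,IV-2]: 8 consistent
P/I-1 un ·: PP|Pp
P/I-2 un ·: PP|Pp
P/II-1 un I-1×I-2: PP|Pp
P/II-2 aff ·: pp
P/III-1 un II-1×II-2: Pp
P/III-2 un ·: PP|Pp
P/III-3 un II-1×II-2: Pp
P/III-4 un II-1×II-2: Pp
P/IV-1 un III-2×III-1: PP|Pp
P/IV-2 un III-2×III-1: PP|Pp
⇒ P over [I-1,I-2,II-1,II-2,III-1,III-2,III-3,III-4,IV-1,IV-2]: 56 consistent
W/I-1 aff ·: ww
W/I-2 un ·: WW|Ww
W/II-1 un I-1×I-2: Ww
W/II-2 un ·: Ww
W/III-1 aff II-1×II-2: ww
W/III-2 un ·: WW|Ww
W/III-3 un II-1×II-2: WW|Ww
W/III-4 un II-1×II-2: WW|Ww
W/IV-1 un III-2×III-1: Ww
W/IV-2 un III-2×III-1: Ww
⇒ W over [I-1,I-2,II-1,II-2,III-1,III-2,III-3,III-4,IV-1,IV-2]: 16 consistent

III-3 ∈ {Jj Pp WW, Jj Pp Ww}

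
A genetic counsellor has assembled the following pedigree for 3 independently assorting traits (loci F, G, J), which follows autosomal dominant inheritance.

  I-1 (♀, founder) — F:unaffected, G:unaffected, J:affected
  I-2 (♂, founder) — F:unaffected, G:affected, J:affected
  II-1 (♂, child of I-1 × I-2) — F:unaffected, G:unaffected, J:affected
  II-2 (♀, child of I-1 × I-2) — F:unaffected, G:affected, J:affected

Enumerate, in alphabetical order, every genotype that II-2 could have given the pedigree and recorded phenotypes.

II-2 ∈ {ff Gg JJ, ff Gg Jj}

F/I-1 un ·: ff
F/I-2 un ·: ff
F/II-1 un I-1×I-2: ff
F/II-2 un I-1×I-2: ff
⇒ F over [I-1,I-2,II-1,II-2]: 1 consistent
G/I-1 un ·: gg
G/I-2 aff ·: Gg
G/II-1 un I-1×I-2: gg
G/II-2 aff I-1×I-2: Gg
⇒ G over [I-1,I-2,II-1,II-2]: 1 consistent
J/I-1 aff ·: Jj|JJ
J/I-2 aff ·: Jj|JJ
J/II-1 aff I-1×I-2: Jj|JJ
J/II-2 aff I-1×I-2: Jj|JJ
⇒ J over [I-1,I-2,II-1,II-2]: 13 consistent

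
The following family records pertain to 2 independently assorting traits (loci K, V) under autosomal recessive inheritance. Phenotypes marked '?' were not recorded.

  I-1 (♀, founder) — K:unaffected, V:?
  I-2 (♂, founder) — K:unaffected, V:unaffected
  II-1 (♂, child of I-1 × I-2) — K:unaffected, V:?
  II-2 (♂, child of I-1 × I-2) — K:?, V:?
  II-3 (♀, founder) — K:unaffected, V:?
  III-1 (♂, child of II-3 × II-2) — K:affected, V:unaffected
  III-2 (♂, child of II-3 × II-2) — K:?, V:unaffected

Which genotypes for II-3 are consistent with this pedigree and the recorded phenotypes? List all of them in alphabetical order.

K/I-1 un ·: KK|Kk
K/I-2 un ·: KK|Kk
K/II-1 un I-1×I-2: KK|Kk
K/II-2 ? I-1×I-2: Kk|kk
K/II-3 un ·: Kk
K/III-1 aff II-3×II-2: kk
K/III-2 ? II-3×II-2: KK|Kk|kk
⇒ K over [I-1,I-2,II-1,II-2,II-3,III-1,III-2]: 22 consistent
V/I-1 ? ·: VV|Vv|vv
V/I-2 un ·: VV|Vv
V/II-1 ? I-1×I-2: VV|Vv|vv
V/II-2 ? I-1×I-2: VV|Vv|vv
V/II-3 ? ·: VV|Vv|vv
V/III-1 un II-3×II-2: VV|Vv
V/III-2 un II-3×II-2: VV|Vv
⇒ V over [I-1,I-2,II-1,II-2,II-3,III-1,III-2]: 148 consistent

II-3 ∈ {Kk VV, Kk Vv, Kk vv}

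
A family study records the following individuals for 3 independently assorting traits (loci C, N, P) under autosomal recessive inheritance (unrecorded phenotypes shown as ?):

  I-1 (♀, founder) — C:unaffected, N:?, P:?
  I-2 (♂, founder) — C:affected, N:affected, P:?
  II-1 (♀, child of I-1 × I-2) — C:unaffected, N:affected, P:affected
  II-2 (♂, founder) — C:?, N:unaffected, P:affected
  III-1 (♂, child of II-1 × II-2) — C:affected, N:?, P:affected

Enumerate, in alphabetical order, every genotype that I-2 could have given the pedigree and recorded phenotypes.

I-2 ∈ {cc nn Pp, cc nn pp}

C/I-1 un ·: CC|Cc
C/I-2 aff ·: cc
C/II-1 un I-1×I-2: Cc
C/II-2 ? ·: Cc|cc
C/III-1 aff II-1×II-2: cc
⇒ C over [I-1,I-2,II-1,II-2,III-1]: 4 consistent
N/I-1 ? ·: Nn|nn
N/I-2 aff ·: nn
N/II-1 aff I-1×I-2: nn
N/II-2 un ·: NN|Nn
N/III-1 ? II-1×II-2: Nn|nn
⇒ N over [I-1,I-2,II-1,II-2,III-1]: 6 consistent
P/I-1 ? ·: Pp|pp
P/I-2 ? ·: Pp|pp
P/II-1 aff I-1×I-2: pp
P/II-2 aff ·: pp
P/III-1 aff II-1×II-2: pp
⇒ P over [I-1,I-2,II-1,II-2,III-1]: 4 consistent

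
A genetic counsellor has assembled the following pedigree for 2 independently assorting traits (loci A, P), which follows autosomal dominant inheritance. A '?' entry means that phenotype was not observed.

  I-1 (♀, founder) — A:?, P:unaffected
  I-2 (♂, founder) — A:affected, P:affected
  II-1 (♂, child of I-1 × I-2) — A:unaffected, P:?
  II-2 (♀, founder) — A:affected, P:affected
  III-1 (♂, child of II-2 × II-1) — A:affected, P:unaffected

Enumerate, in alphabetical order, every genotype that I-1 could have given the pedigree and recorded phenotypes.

A/I-1 ? ·: aa|Aa
A/I-2 aff ·: Aa
A/II-1 un I-1×I-2: aa
A/II-2 aff ·: Aa|AA
A/III-1 aff II-2×II-1: Aa
⇒ A over [I-1,I-2,II-1,II-2,III-1]: 4 consistent
P/I-1 un ·: pp
P/I-2 aff ·: Pp|PP
P/II-1 ? I-1×I-2: pp|Pp
P/II-2 aff ·: Pp
P/III-1 un II-2×II-1: pp
⇒ P over [I-1,I-2,II-1,II-2,III-1]: 3 consistent

I-1 ∈ {Aa pp, aa pp}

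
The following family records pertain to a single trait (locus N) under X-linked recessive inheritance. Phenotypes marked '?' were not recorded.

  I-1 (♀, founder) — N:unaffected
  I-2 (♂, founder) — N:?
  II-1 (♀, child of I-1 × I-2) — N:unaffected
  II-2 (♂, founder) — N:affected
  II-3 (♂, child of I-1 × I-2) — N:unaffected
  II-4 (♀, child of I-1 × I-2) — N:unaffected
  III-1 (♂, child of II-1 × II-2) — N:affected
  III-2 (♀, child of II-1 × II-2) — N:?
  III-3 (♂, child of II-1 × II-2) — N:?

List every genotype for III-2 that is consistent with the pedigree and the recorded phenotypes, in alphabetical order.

N/I-1 un ·: X^NX^N|X^NX^n
N/I-2 ? ·: X^NY|X^nY
N/II-1 un I-1×I-2: X^NX^n
N/II-2 aff ·: X^nY
N/II-3 un I-1×I-2: X^NY
N/II-4 un I-1×I-2: X^NX^N|X^NX^n
N/III-1 aff II-1×II-2: X^nY
N/III-2 ? II-1×II-2: X^NX^n|X^nX^n
N/III-3 ? II-1×II-2: X^NY|X^nY
⇒ N over [I-1,I-2,II-1,II-2,II-3,II-4,III-1,III-2,III-3]: 16 consistent

III-2 ∈ {X^NX^n, X^nX^n}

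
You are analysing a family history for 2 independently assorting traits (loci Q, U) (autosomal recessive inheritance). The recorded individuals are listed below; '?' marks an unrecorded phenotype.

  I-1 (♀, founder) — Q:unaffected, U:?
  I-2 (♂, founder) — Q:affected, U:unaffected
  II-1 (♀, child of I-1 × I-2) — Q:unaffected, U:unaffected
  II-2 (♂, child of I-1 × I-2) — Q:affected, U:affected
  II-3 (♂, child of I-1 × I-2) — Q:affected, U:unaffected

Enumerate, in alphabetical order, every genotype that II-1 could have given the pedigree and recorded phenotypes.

Q/I-1 un ·: Qq
Q/I-2 aff ·: qq
Q/II-1 un I-1×I-2: Qq
Q/II-2 aff I-1×I-2: qq
Q/II-3 aff I-1×I-2: qq
⇒ Q over [I-1,I-2,II-1,II-2,II-3]: 1 consistent
U/I-1 ? ·: Uu|uu
U/I-2 un ·: Uu
U/II-1 un I-1×I-2: UU|Uu
U/II-2 aff I-1×I-2: uu
U/II-3 un I-1×I-2: UU|Uu
⇒ U over [I-1,I-2,II-1,II-2,II-3]: 5 consistent

II-1 ∈ {Qq UU, Qq Uu}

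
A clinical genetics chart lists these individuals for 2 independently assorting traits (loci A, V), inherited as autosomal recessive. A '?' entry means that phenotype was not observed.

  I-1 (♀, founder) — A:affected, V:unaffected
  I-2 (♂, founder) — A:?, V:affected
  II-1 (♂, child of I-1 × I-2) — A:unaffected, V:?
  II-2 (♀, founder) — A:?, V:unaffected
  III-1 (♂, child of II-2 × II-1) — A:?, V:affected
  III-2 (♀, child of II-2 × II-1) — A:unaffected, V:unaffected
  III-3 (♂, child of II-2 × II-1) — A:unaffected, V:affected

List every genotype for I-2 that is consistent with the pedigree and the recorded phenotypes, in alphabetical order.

A/I-1 aff ·: aa
A/I-2 ? ·: AA|Aa
A/II-1 un I-1×I-2: Aa
A/II-2 ? ·: AA|Aa|aa
A/III-1 ? II-2×II-1: AA|Aa|aa
A/III-2 un II-2×II-1: AA|Aa
A/III-3 un II-2×II-1: AA|Aa
⇒ A over [I-1,I-2,II-1,II-2,III-1,III-2,III-3]: 44 consistent
V/I-1 un ·: VV|Vv
V/I-2 aff ·: vv
V/II-1 ? I-1×I-2: Vv|vv
V/II-2 un ·: Vv
V/III-1 aff II-2×II-1: vv
V/III-2 un II-2×II-1: VV|Vv
V/III-3 aff II-2×II-1: vv
⇒ V over [I-1,I-2,II-1,II-2,III-1,III-2,III-3]: 5 consistent

I-2 ∈ {AA vv, Aa vv}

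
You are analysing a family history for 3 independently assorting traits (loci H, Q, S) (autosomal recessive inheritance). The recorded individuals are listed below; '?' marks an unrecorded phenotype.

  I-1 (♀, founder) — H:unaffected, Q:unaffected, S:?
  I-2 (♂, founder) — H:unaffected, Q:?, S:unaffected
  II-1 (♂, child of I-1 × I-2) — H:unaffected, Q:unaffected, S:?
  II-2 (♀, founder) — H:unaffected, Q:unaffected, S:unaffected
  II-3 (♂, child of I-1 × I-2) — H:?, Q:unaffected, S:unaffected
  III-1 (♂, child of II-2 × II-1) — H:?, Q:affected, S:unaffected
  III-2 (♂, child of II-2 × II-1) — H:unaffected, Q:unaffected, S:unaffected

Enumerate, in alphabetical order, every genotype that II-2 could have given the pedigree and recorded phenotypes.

II-2 ∈ {HH Qq SS, HH Qq Ss, Hh Qq SS, Hh Qq Ss}

H/I-1 un ·: HH|Hh
H/I-2 un ·: HH|Hh
H/II-1 un I-1×I-2: HH|Hh
H/II-2 un ·: HH|Hh
H/II-3 ? I-1×I-2: HH|Hh|hh
H/III-1 ? II-2×II-1: HH|Hh|hh
H/III-2 un II-2×II-1: HH|Hh
⇒ H over [I-1,I-2,II-1,II-2,II-3,III-1,III-2]: 110 consistent
Q/I-1 un ·: QQ|Qq
Q/I-2 ? ·: QQ|Qq|qq
Q/II-1 un I-1×I-2: Qq
Q/II-2 un ·: Qq
Q/II-3 un I-1×I-2: QQ|Qq
Q/III-1 aff II-2×II-1: qq
Q/III-2 un II-2×II-1: QQ|Qq
⇒ Q over [I-1,I-2,II-1,II-2,II-3,III-1,III-2]: 16 consistent
S/I-1 ? ·: SS|Ss|ss
S/I-2 un ·: SS|Ss
S/II-1 ? I-1×I-2: SS|Ss|ss
S/II-2 un ·: SS|Ss
S/II-3 un I-1×I-2: SS|Ss
S/III-1 un II-2×II-1: SS|Ss
S/III-2 un II-2×II-1: SS|Ss
⇒ S over [I-1,I-2,II-1,II-2,II-3,III-1,III-2]: 105 consistent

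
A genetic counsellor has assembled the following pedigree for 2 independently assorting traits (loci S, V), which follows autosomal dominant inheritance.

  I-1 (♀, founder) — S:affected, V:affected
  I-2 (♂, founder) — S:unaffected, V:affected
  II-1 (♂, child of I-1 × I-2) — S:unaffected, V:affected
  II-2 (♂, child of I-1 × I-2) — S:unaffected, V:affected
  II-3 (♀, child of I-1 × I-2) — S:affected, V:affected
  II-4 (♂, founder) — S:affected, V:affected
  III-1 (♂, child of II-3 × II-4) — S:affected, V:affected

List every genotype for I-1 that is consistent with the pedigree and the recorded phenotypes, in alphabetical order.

S/I-1 aff ·: Ss
S/I-2 un ·: ss
S/II-1 un I-1×I-2: ss
S/II-2 un I-1×I-2: ss
S/II-3 aff I-1×I-2: Ss
S/II-4 aff ·: Ss|SS
S/III-1 aff II-3×II-4: Ss|SS
⇒ S over [I-1,I-2,II-1,II-2,II-3,II-4,III-1]: 4 consistent
V/I-1 aff ·: Vv|VV
V/I-2 aff ·: Vv|VV
V/II-1 aff I-1×I-2: Vv|VV
V/II-2 aff I-1×I-2: Vv|VV
V/II-3 aff I-1×I-2: Vv|VV
V/II-4 aff ·: Vv|VV
V/III-1 aff II-3×II-4: Vv|VV
⇒ V over [I-1,I-2,II-1,II-2,II-3,II-4,III-1]: 87 consistent

I-1 ∈ {Ss VV, Ss Vv}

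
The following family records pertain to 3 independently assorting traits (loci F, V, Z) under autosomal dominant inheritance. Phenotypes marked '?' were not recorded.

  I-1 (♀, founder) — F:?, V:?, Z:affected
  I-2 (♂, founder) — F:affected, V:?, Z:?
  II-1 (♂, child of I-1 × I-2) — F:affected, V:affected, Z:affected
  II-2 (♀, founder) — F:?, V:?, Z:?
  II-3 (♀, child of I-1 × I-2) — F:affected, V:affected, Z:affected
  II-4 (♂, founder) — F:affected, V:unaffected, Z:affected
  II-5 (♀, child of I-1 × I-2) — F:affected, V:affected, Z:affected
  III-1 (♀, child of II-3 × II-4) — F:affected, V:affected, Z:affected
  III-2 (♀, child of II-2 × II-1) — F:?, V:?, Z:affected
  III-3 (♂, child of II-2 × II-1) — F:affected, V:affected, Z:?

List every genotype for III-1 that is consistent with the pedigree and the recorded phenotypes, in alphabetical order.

III-1 ∈ {FF Vv ZZ, FF Vv Zz, Ff Vv ZZ, Ff Vv Zz}

F/I-1 ? ·: ff|Ff|FF
F/I-2 aff ·: Ff|FF
F/II-1 aff I-1×I-2: Ff|FF
F/II-2 ? ·: ff|Ff|FF
F/II-3 aff I-1×I-2: Ff|FF
F/II-4 aff ·: Ff|FF
F/II-5 aff I-1×I-2: Ff|FF
F/III-1 aff II-3×II-4: Ff|FF
F/III-2 ? II-2×II-1: ff|Ff|FF
F/III-3 aff II-2×II-1: Ff|FF
⇒ F over [I-1,I-2,II-1,II-2,II-3,II-4,II-5,III-1,III-2,III-3]: 870 consistent
V/I-1 ? ·: vv|Vv|VV
V/I-2 ? ·: vv|Vv|VV
V/II-1 aff I-1×I-2: Vv|VV
V/II-2 ? ·: vv|Vv|VV
V/II-3 aff I-1×I-2: Vv|VV
V/II-4 un ·: vv
V/II-5 aff I-1×I-2: Vv|VV
V/III-1 aff II-3×II-4: Vv
V/III-2 ? II-2×II-1: vv|Vv|VV
V/III-3 aff II-2×II-1: Vv|VV
⇒ V over [I-1,I-2,II-1,II-2,II-3,II-4,II-5,III-1,III-2,III-3]: 270 consistent
Z/I-1 aff ·: Zz|ZZ
Z/I-2 ? ·: zz|Zz|ZZ
Z/II-1 aff I-1×I-2: Zz|ZZ
Z/II-2 ? ·: zz|Zz|ZZ
Z/II-3 aff I-1×I-2: Zz|ZZ
Z/II-4 aff ·: Zz|ZZ
Z/II-5 aff I-1×I-2: Zz|ZZ
Z/III-1 aff II-3×II-4: Zz|ZZ
Z/III-2 aff II-2×II-1: Zz|ZZ
Z/III-3 ? II-2×II-1: zz|Zz|ZZ
⇒ Z over [I-1,I-2,II-1,II-2,II-3,II-4,II-5,III-1,III-2,III-3]: 870 consistent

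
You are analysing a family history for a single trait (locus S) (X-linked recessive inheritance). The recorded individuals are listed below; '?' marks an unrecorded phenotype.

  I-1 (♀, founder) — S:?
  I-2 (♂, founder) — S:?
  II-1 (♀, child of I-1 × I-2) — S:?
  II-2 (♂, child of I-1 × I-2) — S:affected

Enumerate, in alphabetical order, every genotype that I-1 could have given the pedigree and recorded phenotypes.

I-1 ∈ {X^SX^s, X^sX^s}

S/I-1 ? ·: X^SX^s|X^sX^s
S/I-2 ? ·: X^SY|X^sY
S/II-1 ? I-1×I-2: X^SX^S|X^SX^s|X^sX^s
S/II-2 aff I-1×I-2: X^sY
⇒ S over [I-1,I-2,II-1,II-2]: 6 consistent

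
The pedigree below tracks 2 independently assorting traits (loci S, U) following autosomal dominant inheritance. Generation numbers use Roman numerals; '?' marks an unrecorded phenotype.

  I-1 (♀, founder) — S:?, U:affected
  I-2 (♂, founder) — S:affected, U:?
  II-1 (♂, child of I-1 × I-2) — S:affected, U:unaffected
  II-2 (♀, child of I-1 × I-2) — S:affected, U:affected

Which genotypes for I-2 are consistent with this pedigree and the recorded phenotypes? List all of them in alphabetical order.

I-2 ∈ {SS Uu, SS uu, Ss Uu, Ss uu}

S/I-1 ? ·: ss|Ss|SS
S/I-2 aff ·: Ss|SS
S/II-1 aff I-1×I-2: Ss|SS
S/II-2 aff I-1×I-2: Ss|SS
⇒ S over [I-1,I-2,II-1,II-2]: 15 consistent
U/I-1 aff ·: Uu
U/I-2 ? ·: uu|Uu
U/II-1 un I-1×I-2: uu
U/II-2 aff I-1×I-2: Uu|UU
⇒ U over [I-1,I-2,II-1,II-2]: 3 consistent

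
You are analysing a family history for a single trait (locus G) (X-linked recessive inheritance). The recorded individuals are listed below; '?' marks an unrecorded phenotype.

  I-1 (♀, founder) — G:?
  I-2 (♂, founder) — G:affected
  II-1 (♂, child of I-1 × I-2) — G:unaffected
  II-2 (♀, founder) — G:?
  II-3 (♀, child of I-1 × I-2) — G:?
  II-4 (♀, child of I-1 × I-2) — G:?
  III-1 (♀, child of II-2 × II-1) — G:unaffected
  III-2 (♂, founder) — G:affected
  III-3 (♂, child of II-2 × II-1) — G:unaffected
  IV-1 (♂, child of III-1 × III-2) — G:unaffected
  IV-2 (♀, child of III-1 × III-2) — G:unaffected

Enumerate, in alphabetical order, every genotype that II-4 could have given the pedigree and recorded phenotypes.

G/I-1 ? ·: X^GX^G|X^GX^g
G/I-2 aff ·: X^gY
G/II-1 un I-1×I-2: X^GY
G/II-2 ? ·: X^GX^G|X^GX^g
G/II-3 ? I-1×I-2: X^GX^g|X^gX^g
G/II-4 ? I-1×I-2: X^GX^g|X^gX^g
G/III-1 un II-2×II-1: X^GX^G|X^GX^g
G/III-2 aff ·: X^gY
G/III-3 un II-2×II-1: X^GY
G/IV-1 un III-1×III-2: X^GY
G/IV-2 un III-1×III-2: X^GX^g
⇒ G over [I-1,I-2,II-1,II-2,II-3,II-4,III-1,III-2,III-3,IV-1,IV-2]: 15 consistent

II-4 ∈ {X^GX^g, X^gX^g}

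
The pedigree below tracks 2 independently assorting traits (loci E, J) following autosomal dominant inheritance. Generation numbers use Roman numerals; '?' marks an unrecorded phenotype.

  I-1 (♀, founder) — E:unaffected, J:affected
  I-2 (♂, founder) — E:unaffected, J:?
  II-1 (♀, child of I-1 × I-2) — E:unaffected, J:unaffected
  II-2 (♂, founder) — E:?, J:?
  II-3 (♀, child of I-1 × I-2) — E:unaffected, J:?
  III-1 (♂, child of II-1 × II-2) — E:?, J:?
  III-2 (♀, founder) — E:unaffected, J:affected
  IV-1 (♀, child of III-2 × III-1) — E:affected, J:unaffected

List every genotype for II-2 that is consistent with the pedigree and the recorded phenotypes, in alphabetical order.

II-2 ∈ {EE JJ, EE Jj, EE jj, Ee JJ, Ee Jj, Ee jj}

E/I-1 un ·: ee
E/I-2 un ·: ee
E/II-1 un I-1×I-2: ee
E/II-2 ? ·: Ee|EE
E/II-3 un I-1×I-2: ee
E/III-1 ? II-1×II-2: Ee
E/III-2 un ·: ee
E/IV-1 aff III-2×III-1: Ee
⇒ E over [I-1,I-2,II-1,II-2,II-3,III-1,III-2,IV-1]: 2 consistent
J/I-1 aff ·: Jj
J/I-2 ? ·: jj|Jj
J/II-1 un I-1×I-2: jj
J/II-2 ? ·: jj|Jj|JJ
J/II-3 ? I-1×I-2: jj|Jj|JJ
J/III-1 ? II-1×II-2: jj|Jj
J/III-2 aff ·: Jj
J/IV-1 un III-2×III-1: jj
⇒ J over [I-1,I-2,II-1,II-2,II-3,III-1,III-2,IV-1]: 20 consistent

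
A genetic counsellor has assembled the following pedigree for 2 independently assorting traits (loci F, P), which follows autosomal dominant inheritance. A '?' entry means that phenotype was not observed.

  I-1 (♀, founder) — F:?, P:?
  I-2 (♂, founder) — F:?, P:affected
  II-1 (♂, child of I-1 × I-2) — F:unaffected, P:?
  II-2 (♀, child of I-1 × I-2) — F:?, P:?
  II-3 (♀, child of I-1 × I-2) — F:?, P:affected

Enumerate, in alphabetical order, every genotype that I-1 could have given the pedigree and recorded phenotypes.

I-1 ∈ {Ff PP, Ff Pp, Ff pp, ff PP, ff Pp, ff pp}

F/I-1 ? ·: ff|Ff
F/I-2 ? ·: ff|Ff
F/II-1 un I-1×I-2: ff
F/II-2 ? I-1×I-2: ff|Ff|FF
F/II-3 ? I-1×I-2: ff|Ff|FF
⇒ F over [I-1,I-2,II-1,II-2,II-3]: 18 consistent
P/I-1 ? ·: pp|Pp|PP
P/I-2 aff ·: Pp|PP
P/II-1 ? I-1×I-2: pp|Pp|PP
P/II-2 ? I-1×I-2: pp|Pp|PP
P/II-3 aff I-1×I-2: Pp|PP
⇒ P over [I-1,I-2,II-1,II-2,II-3]: 40 consistent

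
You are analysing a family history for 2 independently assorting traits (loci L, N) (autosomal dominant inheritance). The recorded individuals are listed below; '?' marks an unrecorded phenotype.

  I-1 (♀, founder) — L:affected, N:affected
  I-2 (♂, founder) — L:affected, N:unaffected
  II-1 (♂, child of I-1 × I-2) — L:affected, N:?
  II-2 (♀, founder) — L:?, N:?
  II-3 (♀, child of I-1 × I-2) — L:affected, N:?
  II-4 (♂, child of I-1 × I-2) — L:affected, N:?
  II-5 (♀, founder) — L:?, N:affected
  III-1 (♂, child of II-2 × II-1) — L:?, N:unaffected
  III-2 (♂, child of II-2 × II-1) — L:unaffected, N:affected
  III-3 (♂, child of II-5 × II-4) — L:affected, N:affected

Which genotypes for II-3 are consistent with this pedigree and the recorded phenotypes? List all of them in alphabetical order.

L/I-1 aff ·: Ll|LL
L/I-2 aff ·: Ll|LL
L/II-1 aff I-1×I-2: Ll
L/II-2 ? ·: ll|Ll
L/II-3 aff I-1×I-2: Ll|LL
L/II-4 aff I-1×I-2: Ll|LL
L/II-5 ? ·: ll|Ll|LL
L/III-1 ? II-2×II-1: ll|Ll|LL
L/III-2 un II-2×II-1: ll
L/III-3 aff II-5×II-4: Ll|LL
⇒ L over [I-1,I-2,II-1,II-2,II-3,II-4,II-5,III-1,III-2,III-3]: 270 consistent
N/I-1 aff ·: Nn|NN
N/I-2 un ·: nn
N/II-1 ? I-1×I-2: nn|Nn
N/II-2 ? ·: nn|Nn
N/II-3 ? I-1×I-2: nn|Nn
N/II-4 ? I-1×I-2: nn|Nn
N/II-5 aff ·: Nn|NN
N/III-1 un II-2×II-1: nn
N/III-2 aff II-2×II-1: Nn|NN
N/III-3 aff II-5×II-4: Nn|NN
⇒ N over [I-1,I-2,II-1,II-2,II-3,II-4,II-5,III-1,III-2,III-3]: 60 consistent

II-3 ∈ {LL Nn, LL nn, Ll Nn, Ll nn}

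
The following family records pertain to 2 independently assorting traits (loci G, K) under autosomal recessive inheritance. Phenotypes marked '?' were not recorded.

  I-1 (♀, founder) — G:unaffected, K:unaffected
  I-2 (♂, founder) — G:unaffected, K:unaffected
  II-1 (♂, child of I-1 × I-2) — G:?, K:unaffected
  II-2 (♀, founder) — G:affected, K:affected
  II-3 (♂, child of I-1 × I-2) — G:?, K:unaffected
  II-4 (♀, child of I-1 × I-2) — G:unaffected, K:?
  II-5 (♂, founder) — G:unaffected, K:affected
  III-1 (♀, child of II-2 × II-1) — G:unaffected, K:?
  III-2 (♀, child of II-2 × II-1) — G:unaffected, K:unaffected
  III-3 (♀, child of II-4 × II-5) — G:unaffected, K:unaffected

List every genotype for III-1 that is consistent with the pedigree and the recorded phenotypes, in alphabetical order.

G/I-1 un ·: GG|Gg
G/I-2 un ·: GG|Gg
G/II-1 ? I-1×I-2: GG|Gg
G/II-2 aff ·: gg
G/II-3 ? I-1×I-2: GG|Gg|gg
G/II-4 un I-1×I-2: GG|Gg
G/II-5 un ·: GG|Gg
G/III-1 un II-2×II-1: Gg
G/III-2 un II-2×II-1: Gg
G/III-3 un II-4×II-5: GG|Gg
⇒ G over [I-1,I-2,II-1,II-2,II-3,II-4,II-5,III-1,III-2,III-3]: 101 consistent
K/I-1 un ·: KK|Kk
K/I-2 un ·: KK|Kk
K/II-1 un I-1×I-2: KK|Kk
K/II-2 aff ·: kk
K/II-3 un I-1×I-2: KK|Kk
K/II-4 ? I-1×I-2: KK|Kk
K/II-5 aff ·: kk
K/III-1 ? II-2×II-1: Kk|kk
K/III-2 un II-2×II-1: Kk
K/III-3 un II-4×II-5: Kk
⇒ K over [I-1,I-2,II-1,II-2,II-3,II-4,II-5,III-1,III-2,III-3]: 37 consistent

III-1 ∈ {Gg Kk, Gg kk}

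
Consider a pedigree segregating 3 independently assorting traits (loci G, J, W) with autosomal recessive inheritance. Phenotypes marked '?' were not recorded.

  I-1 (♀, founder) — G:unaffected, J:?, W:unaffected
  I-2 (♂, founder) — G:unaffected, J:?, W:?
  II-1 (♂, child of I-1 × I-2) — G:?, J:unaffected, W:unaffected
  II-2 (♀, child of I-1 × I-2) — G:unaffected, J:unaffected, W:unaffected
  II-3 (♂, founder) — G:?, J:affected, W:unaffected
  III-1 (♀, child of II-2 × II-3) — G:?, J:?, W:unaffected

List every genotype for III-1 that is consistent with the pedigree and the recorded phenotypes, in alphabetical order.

III-1 ∈ {GG Jj WW, GG Jj Ww, GG jj WW, GG jj Ww, Gg Jj WW, Gg Jj Ww, Gg jj WW, Gg jj Ww, gg Jj WW, gg Jj Ww, gg jj WW, gg jj Ww}

G/I-1 un ·: GG|Gg
G/I-2 un ·: GG|Gg
G/II-1 ? I-1×I-2: GG|Gg|gg
G/II-2 un I-1×I-2: GG|Gg
G/II-3 ? ·: GG|Gg|gg
G/III-1 ? II-2×II-3: GG|Gg|gg
⇒ G over [I-1,I-2,II-1,II-2,II-3,III-1]: 81 consistent
J/I-1 ? ·: JJ|Jj|jj
J/I-2 ? ·: JJ|Jj|jj
J/II-1 un I-1×I-2: JJ|Jj
J/II-2 un I-1×I-2: JJ|Jj
J/II-3 aff ·: jj
J/III-1 ? II-2×II-3: Jj|jj
⇒ J over [I-1,I-2,II-1,II-2,II-3,III-1]: 27 consistent
W/I-1 un ·: WW|Ww
W/I-2 ? ·: WW|Ww|ww
W/II-1 un I-1×I-2: WW|Ww
W/II-2 un I-1×I-2: WW|Ww
W/II-3 un ·: WW|Ww
W/III-1 un II-2×II-3: WW|Ww
⇒ W over [I-1,I-2,II-1,II-2,II-3,III-1]: 53 consistent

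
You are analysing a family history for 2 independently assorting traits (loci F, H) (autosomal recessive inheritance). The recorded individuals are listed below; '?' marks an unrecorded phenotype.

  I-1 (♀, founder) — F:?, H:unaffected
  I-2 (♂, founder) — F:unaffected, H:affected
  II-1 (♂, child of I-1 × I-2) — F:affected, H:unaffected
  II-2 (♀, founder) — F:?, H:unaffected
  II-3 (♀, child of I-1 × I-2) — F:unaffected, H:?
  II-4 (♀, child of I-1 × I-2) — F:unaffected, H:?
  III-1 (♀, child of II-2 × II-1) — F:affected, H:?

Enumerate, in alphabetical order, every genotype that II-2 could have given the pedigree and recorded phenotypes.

II-2 ∈ {Ff HH, Ff Hh, ff HH, ff Hh}

F/I-1 ? ·: Ff|ff
F/I-2 un ·: Ff
F/II-1 aff I-1×I-2: ff
F/II-2 ? ·: Ff|ff
F/II-3 un I-1×I-2: FF|Ff
F/II-4 un I-1×I-2: FF|Ff
F/III-1 aff II-2×II-1: ff
⇒ F over [I-1,I-2,II-1,II-2,II-3,II-4,III-1]: 10 consistent
H/I-1 un ·: HH|Hh
H/I-2 aff ·: hh
H/II-1 un I-1×I-2: Hh
H/II-2 un ·: HH|Hh
H/II-3 ? I-1×I-2: Hh|hh
H/II-4 ? I-1×I-2: Hh|hh
H/III-1 ? II-2×II-1: HH|Hh|hh
⇒ H over [I-1,I-2,II-1,II-2,II-3,II-4,III-1]: 25 consistent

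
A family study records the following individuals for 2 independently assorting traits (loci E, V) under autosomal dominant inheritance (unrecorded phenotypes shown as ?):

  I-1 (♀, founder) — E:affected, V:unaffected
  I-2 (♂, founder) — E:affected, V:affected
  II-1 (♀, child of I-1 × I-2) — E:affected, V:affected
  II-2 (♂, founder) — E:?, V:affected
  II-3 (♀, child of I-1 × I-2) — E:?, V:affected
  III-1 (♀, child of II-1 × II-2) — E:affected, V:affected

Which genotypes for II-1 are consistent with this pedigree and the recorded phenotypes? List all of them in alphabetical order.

E/I-1 aff ·: Ee|EE
E/I-2 aff ·: Ee|EE
E/II-1 aff I-1×I-2: Ee|EE
E/II-2 ? ·: ee|Ee|EE
E/II-3 ? I-1×I-2: ee|Ee|EE
E/III-1 aff II-1×II-2: Ee|EE
⇒ E over [I-1,I-2,II-1,II-2,II-3,III-1]: 67 consistent
V/I-1 un ·: vv
V/I-2 aff ·: Vv|VV
V/II-1 aff I-1×I-2: Vv
V/II-2 aff ·: Vv|VV
V/II-3 aff I-1×I-2: Vv
V/III-1 aff II-1×II-2: Vv|VV
⇒ V over [I-1,I-2,II-1,II-2,II-3,III-1]: 8 consistent

II-1 ∈ {EE Vv, Ee Vv}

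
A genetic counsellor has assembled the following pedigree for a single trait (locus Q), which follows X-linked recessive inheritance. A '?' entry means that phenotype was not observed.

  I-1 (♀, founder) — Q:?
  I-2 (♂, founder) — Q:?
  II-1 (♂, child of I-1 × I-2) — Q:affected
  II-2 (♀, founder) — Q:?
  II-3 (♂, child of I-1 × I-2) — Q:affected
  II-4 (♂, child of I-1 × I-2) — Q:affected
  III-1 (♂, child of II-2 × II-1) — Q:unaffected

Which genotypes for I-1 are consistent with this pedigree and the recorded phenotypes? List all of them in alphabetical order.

I-1 ∈ {X^QX^q, X^qX^q}

Q/I-1 ? ·: X^QX^q|X^qX^q
Q/I-2 ? ·: X^QY|X^qY
Q/II-1 aff I-1×I-2: X^qY
Q/II-2 ? ·: X^QX^Q|X^QX^q
Q/II-3 aff I-1×I-2: X^qY
Q/II-4 aff I-1×I-2: X^qY
Q/III-1 un II-2×II-1: X^QY
⇒ Q over [I-1,I-2,II-1,II-2,II-3,II-4,III-1]: 8 consistent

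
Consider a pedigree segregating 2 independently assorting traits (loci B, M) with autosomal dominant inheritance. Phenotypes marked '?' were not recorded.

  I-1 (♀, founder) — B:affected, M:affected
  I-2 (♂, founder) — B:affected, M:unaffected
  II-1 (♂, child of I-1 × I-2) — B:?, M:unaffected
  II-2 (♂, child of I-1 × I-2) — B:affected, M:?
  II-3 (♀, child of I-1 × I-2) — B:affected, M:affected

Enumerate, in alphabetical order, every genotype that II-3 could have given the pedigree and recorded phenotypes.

II-3 ∈ {BB Mm, Bb Mm}

B/I-1 aff ·: Bb|BB
B/I-2 aff ·: Bb|BB
B/II-1 ? I-1×I-2: bb|Bb|BB
B/II-2 aff I-1×I-2: Bb|BB
B/II-3 aff I-1×I-2: Bb|BB
⇒ B over [I-1,I-2,II-1,II-2,II-3]: 29 consistent
M/I-1 aff ·: Mm
M/I-2 un ·: mm
M/II-1 un I-1×I-2: mm
M/II-2 ? I-1×I-2: mm|Mm
M/II-3 aff I-1×I-2: Mm
⇒ M over [I-1,I-2,II-1,II-2,II-3]: 2 consistent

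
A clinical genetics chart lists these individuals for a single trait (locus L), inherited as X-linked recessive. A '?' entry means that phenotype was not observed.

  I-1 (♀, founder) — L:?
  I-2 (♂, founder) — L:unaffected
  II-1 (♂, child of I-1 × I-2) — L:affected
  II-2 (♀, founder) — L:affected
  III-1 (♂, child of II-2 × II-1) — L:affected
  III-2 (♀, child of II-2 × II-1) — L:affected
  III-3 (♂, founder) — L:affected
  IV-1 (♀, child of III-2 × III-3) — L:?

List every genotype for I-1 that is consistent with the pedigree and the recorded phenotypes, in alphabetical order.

L/I-1 ? ·: X^LX^l|X^lX^l
L/I-2 un ·: X^LY
L/II-1 aff I-1×I-2: X^lY
L/II-2 aff ·: X^lX^l
L/III-1 aff II-2×II-1: X^lY
L/III-2 aff II-2×II-1: X^lX^l
L/III-3 aff ·: X^lY
L/IV-1 ? III-2×III-3: X^lX^l
⇒ L over [I-1,I-2,II-1,II-2,III-1,III-2,III-3,IV-1]: 2 consistent

I-1 ∈ {X^LX^l, X^lX^l}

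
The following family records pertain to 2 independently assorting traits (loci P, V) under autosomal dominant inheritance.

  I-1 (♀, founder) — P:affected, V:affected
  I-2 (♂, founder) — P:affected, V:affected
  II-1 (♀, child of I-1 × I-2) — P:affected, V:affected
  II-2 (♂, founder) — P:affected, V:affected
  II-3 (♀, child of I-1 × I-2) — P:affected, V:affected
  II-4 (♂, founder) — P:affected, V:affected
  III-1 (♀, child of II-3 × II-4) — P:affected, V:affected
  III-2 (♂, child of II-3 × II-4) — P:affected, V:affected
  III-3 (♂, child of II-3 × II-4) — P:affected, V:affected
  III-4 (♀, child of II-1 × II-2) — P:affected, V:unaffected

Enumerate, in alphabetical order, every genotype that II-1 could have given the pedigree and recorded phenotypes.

P/I-1 aff ·: Pp|PP
P/I-2 aff ·: Pp|PP
P/II-1 aff I-1×I-2: Pp|PP
P/II-2 aff ·: Pp|PP
P/II-3 aff I-1×I-2: Pp|PP
P/II-4 aff ·: Pp|PP
P/III-1 aff II-3×II-4: Pp|PP
P/III-2 aff II-3×II-4: Pp|PP
P/III-3 aff II-3×II-4: Pp|PP
P/III-4 aff II-1×II-2: Pp|PP
⇒ P over [I-1,I-2,II-1,II-2,II-3,II-4,III-1,III-2,III-3,III-4]: 552 consistent
V/I-1 aff ·: Vv|VV
V/I-2 aff ·: Vv|VV
V/II-1 aff I-1×I-2: Vv
V/II-2 aff ·: Vv
V/II-3 aff I-1×I-2: Vv|VV
V/II-4 aff ·: Vv|VV
V/III-1 aff II-3×II-4: Vv|VV
V/III-2 aff II-3×II-4: Vv|VV
V/III-3 aff II-3×II-4: Vv|VV
V/III-4 un II-1×II-2: vv
⇒ V over [I-1,I-2,II-1,II-2,II-3,II-4,III-1,III-2,III-3,III-4]: 75 consistent

II-1 ∈ {PP Vv, Pp Vv}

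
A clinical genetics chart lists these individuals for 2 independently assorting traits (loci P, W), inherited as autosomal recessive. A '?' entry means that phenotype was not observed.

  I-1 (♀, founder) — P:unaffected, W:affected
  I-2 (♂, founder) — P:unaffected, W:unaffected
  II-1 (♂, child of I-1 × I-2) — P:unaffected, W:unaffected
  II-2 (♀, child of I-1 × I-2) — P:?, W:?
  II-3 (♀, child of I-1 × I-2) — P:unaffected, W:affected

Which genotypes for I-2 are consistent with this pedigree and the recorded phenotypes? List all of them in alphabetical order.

I-2 ∈ {PP Ww, Pp Ww}

P/I-1 un ·: PP|Pp
P/I-2 un ·: PP|Pp
P/II-1 un I-1×I-2: PP|Pp
P/II-2 ? I-1×I-2: PP|Pp|pp
P/II-3 un I-1×I-2: PP|Pp
⇒ P over [I-1,I-2,II-1,II-2,II-3]: 29 consistent
W/I-1 aff ·: ww
W/I-2 un ·: Ww
W/II-1 un I-1×I-2: Ww
W/II-2 ? I-1×I-2: Ww|ww
W/II-3 aff I-1×I-2: ww
⇒ W over [I-1,I-2,II-1,II-2,II-3]: 2 consistent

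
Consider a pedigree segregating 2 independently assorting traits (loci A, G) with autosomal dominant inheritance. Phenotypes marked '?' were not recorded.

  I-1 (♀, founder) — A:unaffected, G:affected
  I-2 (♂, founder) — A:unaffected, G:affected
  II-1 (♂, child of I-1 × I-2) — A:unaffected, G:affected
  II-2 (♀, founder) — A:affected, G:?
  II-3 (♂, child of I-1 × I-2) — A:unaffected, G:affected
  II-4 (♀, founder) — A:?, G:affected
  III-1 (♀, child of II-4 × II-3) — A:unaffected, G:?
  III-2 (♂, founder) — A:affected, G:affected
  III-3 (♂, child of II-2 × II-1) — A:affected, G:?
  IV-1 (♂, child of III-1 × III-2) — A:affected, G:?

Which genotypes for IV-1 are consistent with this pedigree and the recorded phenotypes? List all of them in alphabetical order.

IV-1 ∈ {Aa GG, Aa Gg, Aa gg}

A/I-1 un ·: aa
A/I-2 un ·: aa
A/II-1 un I-1×I-2: aa
A/II-2 aff ·: Aa|AA
A/II-3 un I-1×I-2: aa
A/II-4 ? ·: aa|Aa
A/III-1 un II-4×II-3: aa
A/III-2 aff ·: Aa|AA
A/III-3 aff II-2×II-1: Aa
A/IV-1 aff III-1×III-2: Aa
⇒ A over [I-1,I-2,II-1,II-2,II-3,II-4,III-1,III-2,III-3,IV-1]: 8 consistent
G/I-1 aff ·: Gg|GG
G/I-2 aff ·: Gg|GG
G/II-1 aff I-1×I-2: Gg|GG
G/II-2 ? ·: gg|Gg|GG
G/II-3 aff I-1×I-2: Gg|GG
G/II-4 aff ·: Gg|GG
G/III-1 ? II-4×II-3: gg|Gg|GG
G/III-2 aff ·: Gg|GG
G/III-3 ? II-2×II-1: gg|Gg|GG
G/IV-1 ? III-1×III-2: gg|Gg|GG
⇒ G over [I-1,I-2,II-1,II-2,II-3,II-4,III-1,III-2,III-3,IV-1]: 1034 consistent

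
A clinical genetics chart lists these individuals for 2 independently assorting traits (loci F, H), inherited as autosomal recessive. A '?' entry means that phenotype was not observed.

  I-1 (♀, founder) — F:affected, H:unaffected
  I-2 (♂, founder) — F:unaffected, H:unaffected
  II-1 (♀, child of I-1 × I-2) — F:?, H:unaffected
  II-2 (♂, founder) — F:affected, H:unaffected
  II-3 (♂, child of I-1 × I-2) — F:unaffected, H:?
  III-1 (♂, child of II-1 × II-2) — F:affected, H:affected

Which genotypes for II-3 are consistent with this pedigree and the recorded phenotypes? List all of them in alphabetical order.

II-3 ∈ {Ff HH, Ff Hh, Ff hh}

F/I-1 aff ·: ff
F/I-2 un ·: FF|Ff
F/II-1 ? I-1×I-2: Ff|ff
F/II-2 aff ·: ff
F/II-3 un I-1×I-2: Ff
F/III-1 aff II-1×II-2: ff
⇒ F over [I-1,I-2,II-1,II-2,II-3,III-1]: 3 consistent
H/I-1 un ·: HH|Hh
H/I-2 un ·: HH|Hh
H/II-1 un I-1×I-2: Hh
H/II-2 un ·: Hh
H/II-3 ? I-1×I-2: HH|Hh|hh
H/III-1 aff II-1×II-2: hh
⇒ H over [I-1,I-2,II-1,II-2,II-3,III-1]: 7 consistent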